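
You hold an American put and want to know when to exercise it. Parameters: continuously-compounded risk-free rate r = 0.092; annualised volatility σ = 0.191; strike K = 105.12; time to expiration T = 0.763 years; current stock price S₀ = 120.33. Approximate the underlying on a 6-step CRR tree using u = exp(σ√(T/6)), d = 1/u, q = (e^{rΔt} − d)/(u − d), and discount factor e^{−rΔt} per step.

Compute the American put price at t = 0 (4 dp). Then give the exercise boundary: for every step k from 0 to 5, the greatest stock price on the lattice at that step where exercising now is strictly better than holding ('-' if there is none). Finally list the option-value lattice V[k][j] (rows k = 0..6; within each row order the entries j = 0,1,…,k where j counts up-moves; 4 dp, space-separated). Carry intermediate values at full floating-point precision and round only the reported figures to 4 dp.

price = 0.9742
boundary = - - - - 91.6331 98.0918
tree:
0.9742
1.9723 0.2392
3.8969 0.5570 0.0038
7.4401 1.2969 0.0088 0.0000
13.4869 3.0192 0.0207 0.0000 0.0000
19.5204 7.0282 0.0486 0.0000 0.0000 0.0000
25.1566 13.4869 0.1143 0.0000 0.0000 0.0000 0.0000

params: Δt=0.12717 u=1.07048 d=0.93416 q=0.56930 e^(-rΔt)=0.98837
t_6 payoffs: 25.1566 13.4869 0.1143 0.0000 0.0000 0.0000 0.0000
t_5: node(5,0) S=85.5996 payoff=19.5204 vs cont=18.2977 → 19.5204 [stop]  node(5,1) S=98.0918 payoff=7.0282 vs cont=5.8055 → 7.0282 [stop]  node(5,2) S=112.4070 payoff=0.0000 vs cont=0.0486 → 0.0486 [wait]  node(5,3) S=128.8114 payoff=0.0000 vs cont=0.0000 → 0.0000 [wait]  node(5,4) S=147.6098 payoff=0.0000 vs cont=0.0000 → 0.0000 [wait]  node(5,5) S=169.1516 payoff=0.0000 vs cont=0.0000 → 0.0000 [wait]  ⇒ S*(5)=98.0918
t_4: node(4,0) S=91.6331 payoff=13.4869 vs cont=12.2643 → 13.4869 [stop]  node(4,1) S=105.0057 payoff=0.1143 vs cont=3.0192 → 3.0192 [wait]  node(4,2) S=120.3300 payoff=0.0000 vs cont=0.0207 → 0.0207 [wait]  node(4,3) S=137.8906 payoff=0.0000 vs cont=0.0000 → 0.0000 [wait]  node(4,4) S=158.0140 payoff=0.0000 vs cont=0.0000 → 0.0000 [wait]  ⇒ S*(4)=91.6331
t_3: node(3,0) S=98.0918 payoff=7.0282 vs cont=7.4401 → 7.4401 [wait]  node(3,1) S=112.4070 payoff=0.0000 vs cont=1.2969 → 1.2969 [wait]  node(3,2) S=128.8114 payoff=0.0000 vs cont=0.0088 → 0.0088 [wait]  node(3,3) S=147.6098 payoff=0.0000 vs cont=0.0000 → 0.0000 [wait]  ⇒ S*(3)=-
t_2: node(2,0) S=105.0057 payoff=0.1143 vs cont=3.8969 → 3.8969 [wait]  node(2,1) S=120.3300 payoff=0.0000 vs cont=0.5570 → 0.5570 [wait]  node(2,2) S=137.8906 payoff=0.0000 vs cont=0.0038 → 0.0038 [wait]  ⇒ S*(2)=-
t_1: node(1,0) S=112.4070 payoff=0.0000 vs cont=1.9723 → 1.9723 [wait]  node(1,1) S=128.8114 payoff=0.0000 vs cont=0.2392 → 0.2392 [wait]  ⇒ S*(1)=-
t_0: node(0,0) S=120.3300 payoff=0.0000 vs cont=0.9742 → 0.9742 [wait]  ⇒ S*(0)=-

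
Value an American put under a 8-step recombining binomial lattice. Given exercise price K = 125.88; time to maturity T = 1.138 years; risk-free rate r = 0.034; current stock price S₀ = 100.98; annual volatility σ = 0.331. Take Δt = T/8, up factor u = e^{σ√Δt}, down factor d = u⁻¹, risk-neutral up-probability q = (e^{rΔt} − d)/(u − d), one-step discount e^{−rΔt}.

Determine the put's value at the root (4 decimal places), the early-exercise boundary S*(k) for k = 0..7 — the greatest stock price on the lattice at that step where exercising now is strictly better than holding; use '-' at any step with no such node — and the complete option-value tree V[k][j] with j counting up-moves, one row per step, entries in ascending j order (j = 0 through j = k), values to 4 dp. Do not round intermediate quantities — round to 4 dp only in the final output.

price = 28.7430
boundary = - - 78.6685 69.4358 78.6685 89.1288 100.9800 89.1288
tree:
28.7430
37.4532 19.8971
47.2115 27.5951 12.0246
56.4442 36.8750 18.1404 5.7325
64.5933 47.2115 26.4050 9.6565 1.6757
71.7861 56.4442 36.7512 15.8207 3.2901 0.0000
78.1346 64.5933 47.2115 24.9000 6.4596 0.0000 0.0000
83.7381 71.7861 56.4442 36.7512 12.6824 0.0000 0.0000 0.0000
88.6840 78.1346 64.5933 47.2115 24.9000 0.0000 0.0000 0.0000 0.0000

Δt=0.14225  u=1.13297  d=0.88264  q=0.48820  discount=0.99518
step 8 (expiry): payoffs max(K−S,0) = 88.6840 78.1346 64.5933 47.2115 24.9000 0.0000 0.0000 0.0000 0.0000
step 7: (k=7,j=0): S=42.1419, (K−S)⁺=83.7381, hold=83.1308 ⇒ V=83.7381 exercise | (k=7,j=1): S=54.0939, (K−S)⁺=71.7861, hold=71.1787 ⇒ V=71.7861 exercise | (k=7,j=2): S=69.4358, (K−S)⁺=56.4442, hold=55.8369 ⇒ V=56.4442 exercise | (k=7,j=3): S=89.1288, (K−S)⁺=36.7512, hold=36.1439 ⇒ V=36.7512 exercise | (k=7,j=4): S=114.4070, (K−S)⁺=11.4730, hold=12.6824 ⇒ V=12.6824 continue | (k=7,j=5): S=146.8546, (K−S)⁺=0.0000, hold=0.0000 ⇒ V=0.0000 continue | (k=7,j=6): S=188.5047, (K−S)⁺=0.0000, hold=0.0000 ⇒ V=0.0000 continue | (k=7,j=7): S=241.9675, (K−S)⁺=0.0000, hold=0.0000 ⇒ V=0.0000 continue  boundary S*=89.1288
step 6: (k=6,j=0): S=47.7454, (K−S)⁺=78.1346, hold=77.5273 ⇒ V=78.1346 exercise | (k=6,j=1): S=61.2867, (K−S)⁺=64.5933, hold=63.9860 ⇒ V=64.5933 exercise | (k=6,j=2): S=78.6685, (K−S)⁺=47.2115, hold=46.6042 ⇒ V=47.2115 exercise | (k=6,j=3): S=100.9800, (K−S)⁺=24.9000, hold=24.8802 ⇒ V=24.9000 exercise | (k=6,j=4): S=129.6194, (K−S)⁺=0.0000, hold=6.4596 ⇒ V=6.4596 continue | (k=6,j=5): S=166.3814, (K−S)⁺=0.0000, hold=0.0000 ⇒ V=0.0000 continue | (k=6,j=6): S=213.5697, (K−S)⁺=0.0000, hold=0.0000 ⇒ V=0.0000 continue  boundary S*=100.9800
step 5: (k=5,j=0): S=54.0939, (K−S)⁺=71.7861, hold=71.1787 ⇒ V=71.7861 exercise | (k=5,j=1): S=69.4358, (K−S)⁺=56.4442, hold=55.8369 ⇒ V=56.4442 exercise | (k=5,j=2): S=89.1288, (K−S)⁺=36.7512, hold=36.1439 ⇒ V=36.7512 exercise | (k=5,j=3): S=114.4070, (K−S)⁺=11.4730, hold=15.8207 ⇒ V=15.8207 continue | (k=5,j=4): S=146.8546, (K−S)⁺=0.0000, hold=3.2901 ⇒ V=3.2901 continue | (k=5,j=5): S=188.5047, (K−S)⁺=0.0000, hold=0.0000 ⇒ V=0.0000 continue  boundary S*=89.1288
step 4: (k=4,j=0): S=61.2867, (K−S)⁺=64.5933, hold=63.9860 ⇒ V=64.5933 exercise | (k=4,j=1): S=78.6685, (K−S)⁺=47.2115, hold=46.6042 ⇒ V=47.2115 exercise | (k=4,j=2): S=100.9800, (K−S)⁺=24.9000, hold=26.4050 ⇒ V=26.4050 continue | (k=4,j=3): S=129.6194, (K−S)⁺=0.0000, hold=9.6565 ⇒ V=9.6565 continue | (k=4,j=4): S=166.3814, (K−S)⁺=0.0000, hold=1.6757 ⇒ V=1.6757 continue  boundary S*=78.6685
step 3: (k=3,j=0): S=69.4358, (K−S)⁺=56.4442, hold=55.8369 ⇒ V=56.4442 exercise | (k=3,j=1): S=89.1288, (K−S)⁺=36.7512, hold=36.8750 ⇒ V=36.8750 continue | (k=3,j=2): S=114.4070, (K−S)⁺=11.4730, hold=18.1404 ⇒ V=18.1404 continue | (k=3,j=3): S=146.8546, (K−S)⁺=0.0000, hold=5.7325 ⇒ V=5.7325 continue  boundary S*=69.4358
step 2: (k=2,j=0): S=78.6685, (K−S)⁺=47.2115, hold=46.6644 ⇒ V=47.2115 exercise | (k=2,j=1): S=100.9800, (K−S)⁺=24.9000, hold=27.5951 ⇒ V=27.5951 continue | (k=2,j=2): S=129.6194, (K−S)⁺=0.0000, hold=12.0246 ⇒ V=12.0246 continue  boundary S*=78.6685
step 1: (k=1,j=0): S=89.1288, (K−S)⁺=36.7512, hold=37.4532 ⇒ V=37.4532 continue | (k=1,j=1): S=114.4070, (K−S)⁺=11.4730, hold=19.8971 ⇒ V=19.8971 continue  boundary S*=-
step 0: (k=0,j=0): S=100.9800, (K−S)⁺=24.9000, hold=28.7430 ⇒ V=28.7430 continue  boundary S*=-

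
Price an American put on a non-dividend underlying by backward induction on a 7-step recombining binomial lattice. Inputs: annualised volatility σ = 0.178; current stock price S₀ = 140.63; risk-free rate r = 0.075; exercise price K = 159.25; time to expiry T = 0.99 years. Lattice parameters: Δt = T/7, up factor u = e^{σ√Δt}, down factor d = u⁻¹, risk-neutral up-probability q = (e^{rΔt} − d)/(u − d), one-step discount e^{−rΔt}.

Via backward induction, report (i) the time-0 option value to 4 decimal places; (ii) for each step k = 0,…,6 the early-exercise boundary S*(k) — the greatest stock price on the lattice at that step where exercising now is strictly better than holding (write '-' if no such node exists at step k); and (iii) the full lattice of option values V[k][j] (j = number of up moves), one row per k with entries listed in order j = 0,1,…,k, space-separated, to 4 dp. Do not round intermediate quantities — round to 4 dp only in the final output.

price = 18.6200
boundary = 140.6300 131.5243 140.6300 131.5243 140.6300 131.5243 140.6300
tree:
18.6200
27.7257 11.5491
36.2417 18.6200 6.2764
44.2064 27.7257 11.0246 2.7077
51.6554 36.2417 18.6200 5.3346 0.7189
58.6220 44.2064 27.7257 10.1936 1.6620 0.0000
65.1376 51.6554 36.2417 18.6200 3.8425 0.0000 0.0000
71.2313 58.6220 44.2064 27.7257 8.8839 0.0000 0.0000 0.0000

Δt=0.14143, u=1.06923, d=0.93525, q=0.56286, disc=e^(-rΔt)=0.98945
k=7 terminal: V=max(K-S,0) → 71.2313 58.6220 44.2064 27.7257 8.8839 0.0000 0.0000 0.0000
k=6: j=0 S=94.1124 intr=65.1376 cont=63.4574 V=65.1376[EX]; j=1 S=107.5946 intr=51.6554 cont=49.9751 V=51.6554[EX]; j=2 S=123.0083 intr=36.2417 cont=34.5615 V=36.2417[EX]; j=3 S=140.6300 intr=18.6200 cont=16.9397 V=18.6200[EX]; j=4 S=160.7762 intr=0.0000 cont=3.8425 V=3.8425[hold]; j=5 S=183.8084 intr=0.0000 cont=0.0000 V=0.0000[hold]; j=6 S=210.1402 intr=0.0000 cont=0.0000 V=0.0000[hold]  S*(6)=140.6300
k=5: j=0 S=100.6280 intr=58.6220 cont=56.9418 V=58.6220[EX]; j=1 S=115.0436 intr=44.2064 cont=42.5262 V=44.2064[EX]; j=2 S=131.5243 intr=27.7257 cont=26.0454 V=27.7257[EX]; j=3 S=150.3661 intr=8.8839 cont=10.1936 V=10.1936[hold]; j=4 S=171.9070 intr=0.0000 cont=1.6620 V=1.6620[hold]; j=5 S=196.5338 intr=0.0000 cont=0.0000 V=0.0000[hold]  S*(5)=131.5243
k=4: j=0 S=107.5946 intr=51.6554 cont=49.9751 V=51.6554[EX]; j=1 S=123.0083 intr=36.2417 cont=34.5615 V=36.2417[EX]; j=2 S=140.6300 intr=18.6200 cont=17.6691 V=18.6200[EX]; j=3 S=160.7762 intr=0.0000 cont=5.3346 V=5.3346[hold]; j=4 S=183.8084 intr=0.0000 cont=0.7189 V=0.7189[hold]  S*(4)=140.6300
k=3: j=0 S=115.0436 intr=44.2064 cont=42.5262 V=44.2064[EX]; j=1 S=131.5243 intr=27.7257 cont=26.0454 V=27.7257[EX]; j=2 S=150.3661 intr=8.8839 cont=11.0246 V=11.0246[hold]; j=3 S=171.9070 intr=0.0000 cont=2.7077 V=2.7077[hold]  S*(3)=131.5243
k=2: j=0 S=123.0083 intr=36.2417 cont=34.5615 V=36.2417[EX]; j=1 S=140.6300 intr=18.6200 cont=18.1319 V=18.6200[EX]; j=2 S=160.7762 intr=0.0000 cont=6.2764 V=6.2764[hold]  S*(2)=140.6300
k=1: j=0 S=131.5243 intr=27.7257 cont=26.0454 V=27.7257[EX]; j=1 S=150.3661 intr=8.8839 cont=11.5491 V=11.5491[hold]  S*(1)=131.5243
k=0: j=0 S=140.6300 intr=18.6200 cont=18.4240 V=18.6200[EX]  S*(0)=140.6300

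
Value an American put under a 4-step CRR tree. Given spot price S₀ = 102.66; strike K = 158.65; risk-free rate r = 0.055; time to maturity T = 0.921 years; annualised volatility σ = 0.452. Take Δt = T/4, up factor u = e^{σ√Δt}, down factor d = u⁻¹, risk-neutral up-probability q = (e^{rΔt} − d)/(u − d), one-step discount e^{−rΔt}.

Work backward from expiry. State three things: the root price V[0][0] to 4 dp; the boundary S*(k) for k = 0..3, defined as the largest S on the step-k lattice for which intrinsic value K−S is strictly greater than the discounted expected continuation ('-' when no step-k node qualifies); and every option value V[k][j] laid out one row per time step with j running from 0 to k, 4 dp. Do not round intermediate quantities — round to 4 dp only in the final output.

price = 56.5679
boundary = - 82.6433 102.6600 127.5249
tree:
56.5679
76.0067 36.6121
92.1206 55.9900 16.1885
105.0926 76.0067 31.1251 0.1232
115.5353 92.1206 55.9900 0.2377 0.0000

Δt=0.23025  u=1.24221  d=0.80502  q=0.47514  discount=0.98742
step 4 (expiry): payoffs max(K−S,0) = 115.5353 92.1206 55.9900 0.2377 0.0000
step 3: (k=3,j=0): S=53.5574, (K−S)⁺=105.0926, hold=103.0961 ⇒ V=105.0926 exercise | (k=3,j=1): S=82.6433, (K−S)⁺=76.0067, hold=74.0103 ⇒ V=76.0067 exercise | (k=3,j=2): S=127.5249, (K−S)⁺=31.1251, hold=29.1286 ⇒ V=31.1251 exercise | (k=3,j=3): S=196.7808, (K−S)⁺=0.0000, hold=0.1232 ⇒ V=0.1232 continue  boundary S*=127.5249
step 2: (k=2,j=0): S=66.5294, (K−S)⁺=92.1206, hold=90.1242 ⇒ V=92.1206 exercise | (k=2,j=1): S=102.6600, (K−S)⁺=55.9900, hold=53.9936 ⇒ V=55.9900 exercise | (k=2,j=2): S=158.4123, (K−S)⁺=0.2377, hold=16.1885 ⇒ V=16.1885 continue  boundary S*=102.6600
step 1: (k=1,j=0): S=82.6433, (K−S)⁺=76.0067, hold=74.0103 ⇒ V=76.0067 exercise | (k=1,j=1): S=127.5249, (K−S)⁺=31.1251, hold=36.6121 ⇒ V=36.6121 continue  boundary S*=82.6433
step 0: (k=0,j=0): S=102.6600, (K−S)⁺=55.9900, hold=56.5679 ⇒ V=56.5679 continue  boundary S*=-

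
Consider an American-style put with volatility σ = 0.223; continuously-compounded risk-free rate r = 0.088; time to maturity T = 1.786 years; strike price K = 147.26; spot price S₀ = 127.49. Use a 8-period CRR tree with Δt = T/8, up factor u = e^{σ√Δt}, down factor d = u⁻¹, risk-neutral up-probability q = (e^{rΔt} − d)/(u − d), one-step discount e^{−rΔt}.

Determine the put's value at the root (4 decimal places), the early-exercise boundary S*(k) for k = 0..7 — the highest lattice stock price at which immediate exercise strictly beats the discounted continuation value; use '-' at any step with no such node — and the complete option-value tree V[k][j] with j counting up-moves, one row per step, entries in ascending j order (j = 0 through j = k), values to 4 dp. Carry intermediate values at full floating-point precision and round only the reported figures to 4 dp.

price = 20.4490
boundary = - 114.7404 103.2658 114.7404 127.4900 114.7404 127.4900 114.7404
tree:
20.4490
32.5196 11.9705
43.9942 20.0714 6.2190
54.3213 32.5196 11.2921 2.5725
63.6157 43.9942 19.7700 5.2298 0.6385
71.9805 54.3213 32.5196 10.3588 1.5062 0.0000
79.5088 63.6157 43.9942 19.7700 3.5530 0.0000 0.0000
86.2843 71.9805 54.3213 32.5196 8.3811 0.0000 0.0000 0.0000
92.3822 79.5088 63.6157 43.9942 19.7700 0.0000 0.0000 0.0000 0.0000

Δt=0.22325, u=1.11112, d=0.90000, q=0.56766, disc=e^(-rΔt)=0.98055
k=8 terminal: V=max(K-S,0) → 92.3822 79.5088 63.6157 43.9942 19.7700 0.0000 0.0000 0.0000 0.0000
k=7: j=0 S=60.9757 intr=86.2843 cont=83.4194 V=86.2843[EX]; j=1 S=75.2795 intr=71.9805 cont=69.1157 V=71.9805[EX]; j=2 S=92.9387 intr=54.3213 cont=51.4565 V=54.3213[EX]; j=3 S=114.7404 intr=32.5196 cont=29.6548 V=32.5196[EX]; j=4 S=141.6563 intr=5.6037 cont=8.3811 V=8.3811[hold]; j=5 S=174.8863 intr=0.0000 cont=0.0000 V=0.0000[hold]; j=6 S=215.9114 intr=0.0000 cont=0.0000 V=0.0000[hold]; j=7 S=266.5602 intr=0.0000 cont=0.0000 V=0.0000[hold]  S*(7)=114.7404
k=6: j=0 S=67.7512 intr=79.5088 cont=76.6440 V=79.5088[EX]; j=1 S=83.6443 intr=63.6157 cont=60.7508 V=63.6157[EX]; j=2 S=103.2658 intr=43.9942 cont=41.1294 V=43.9942[EX]; j=3 S=127.4900 intr=19.7700 cont=18.4511 V=19.7700[EX]; j=4 S=157.3968 intr=0.0000 cont=3.5530 V=3.5530[hold]; j=5 S=194.3192 intr=0.0000 cont=0.0000 V=0.0000[hold]; j=6 S=239.9029 intr=0.0000 cont=0.0000 V=0.0000[hold]  S*(6)=127.4900
k=5: j=0 S=75.2795 intr=71.9805 cont=69.1157 V=71.9805[EX]; j=1 S=92.9387 intr=54.3213 cont=51.4565 V=54.3213[EX]; j=2 S=114.7404 intr=32.5196 cont=29.6548 V=32.5196[EX]; j=3 S=141.6563 intr=5.6037 cont=10.3588 V=10.3588[hold]; j=4 S=174.8863 intr=0.0000 cont=1.5062 V=1.5062[hold]; j=5 S=215.9114 intr=0.0000 cont=0.0000 V=0.0000[hold]  S*(5)=114.7404
k=4: j=0 S=83.6443 intr=63.6157 cont=60.7508 V=63.6157[EX]; j=1 S=103.2658 intr=43.9942 cont=41.1294 V=43.9942[EX]; j=2 S=127.4900 intr=19.7700 cont=19.5519 V=19.7700[EX]; j=3 S=157.3968 intr=0.0000 cont=5.2298 V=5.2298[hold]; j=4 S=194.3192 intr=0.0000 cont=0.6385 V=0.6385[hold]  S*(4)=127.4900
k=3: j=0 S=92.9387 intr=54.3213 cont=51.4565 V=54.3213[EX]; j=1 S=114.7404 intr=32.5196 cont=29.6548 V=32.5196[EX]; j=2 S=141.6563 intr=5.6037 cont=11.2921 V=11.2921[hold]; j=3 S=174.8863 intr=0.0000 cont=2.5725 V=2.5725[hold]  S*(3)=114.7404
k=2: j=0 S=103.2658 intr=43.9942 cont=41.1294 V=43.9942[EX]; j=1 S=127.4900 intr=19.7700 cont=20.0714 V=20.0714[hold]; j=2 S=157.3968 intr=0.0000 cont=6.2190 V=6.2190[hold]  S*(2)=103.2658
k=1: j=0 S=114.7404 intr=32.5196 cont=29.8226 V=32.5196[EX]; j=1 S=141.6563 intr=5.6037 cont=11.9705 V=11.9705[hold]  S*(1)=114.7404
k=0: j=0 S=127.4900 intr=19.7700 cont=20.4490 V=20.4490[hold]  S*(0)=-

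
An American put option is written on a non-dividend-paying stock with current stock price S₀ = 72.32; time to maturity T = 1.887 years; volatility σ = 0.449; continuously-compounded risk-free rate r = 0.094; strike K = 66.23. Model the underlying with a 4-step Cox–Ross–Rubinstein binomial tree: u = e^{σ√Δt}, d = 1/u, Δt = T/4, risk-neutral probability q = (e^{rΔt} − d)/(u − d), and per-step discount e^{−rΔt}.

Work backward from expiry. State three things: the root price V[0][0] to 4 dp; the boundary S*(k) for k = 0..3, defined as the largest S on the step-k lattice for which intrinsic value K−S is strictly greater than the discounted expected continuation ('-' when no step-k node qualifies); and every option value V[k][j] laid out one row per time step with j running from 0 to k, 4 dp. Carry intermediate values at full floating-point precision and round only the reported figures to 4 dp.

price = 9.2207
boundary = - - 39.0295 28.6722
tree:
9.2207
16.1187 3.0509
27.2005 6.3262 0.0000
37.5578 13.1178 0.0000 0.0000
45.1666 27.2005 0.0000 0.0000 0.0000

Δt=0.47175, u=1.36123, d=0.73463, q=0.49587, disc=e^(-rΔt)=0.95662
k=4 terminal: V=max(K-S,0) → 45.1666 27.2005 0.0000 0.0000 0.0000
k=3: j=0 S=28.6722 intr=37.5578 cont=34.6851 V=37.5578[EX]; j=1 S=53.1283 intr=13.1017 cont=13.1178 V=13.1178[hold]; j=2 S=98.4444 intr=0.0000 cont=0.0000 V=0.0000[hold]; j=3 S=182.4133 intr=0.0000 cont=0.0000 V=0.0000[hold]  S*(3)=28.6722
k=2: j=0 S=39.0295 intr=27.2005 cont=24.3354 V=27.2005[EX]; j=1 S=72.3200 intr=0.0000 cont=6.3262 V=6.3262[hold]; j=2 S=134.0059 intr=0.0000 cont=0.0000 V=0.0000[hold]  S*(2)=39.0295
k=1: j=0 S=53.1283 intr=13.1017 cont=16.1187 V=16.1187[hold]; j=1 S=98.4444 intr=0.0000 cont=3.0509 V=3.0509[hold]  S*(1)=-
k=0: j=0 S=72.3200 intr=0.0000 cont=9.2207 V=9.2207[hold]  S*(0)=-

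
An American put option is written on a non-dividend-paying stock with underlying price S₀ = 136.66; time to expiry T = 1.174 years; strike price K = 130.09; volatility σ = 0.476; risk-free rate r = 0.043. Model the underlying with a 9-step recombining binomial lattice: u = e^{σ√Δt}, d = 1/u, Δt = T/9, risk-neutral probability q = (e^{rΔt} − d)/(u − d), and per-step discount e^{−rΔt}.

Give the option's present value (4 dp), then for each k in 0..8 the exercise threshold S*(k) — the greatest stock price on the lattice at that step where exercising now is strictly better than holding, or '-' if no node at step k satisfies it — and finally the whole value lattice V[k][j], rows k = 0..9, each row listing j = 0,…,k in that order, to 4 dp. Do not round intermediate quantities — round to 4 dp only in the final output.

params: Δt=0.13044 u=1.18758 d=0.84205 q=0.47341 e^(-rΔt)=0.99441
t_9 payoffs: 101.0045 89.0694 72.2368 48.4970 15.0156 0.0000 0.0000 0.0000 0.0000 0.0000
t_8: node(8,0) S=34.5414 payoff=95.5486 vs cont=94.8210 → 95.5486 [stop]  node(8,1) S=48.7152 payoff=81.3748 vs cont=80.6471 → 81.3748 [stop]  node(8,2) S=68.7053 payoff=61.3847 vs cont=60.6570 → 61.3847 [stop]  node(8,3) S=96.8982 payoff=33.1918 vs cont=32.4641 → 33.1918 [stop]  node(8,4) S=136.6600 payoff=0.0000 vs cont=7.8629 → 7.8629 [wait]  node(8,5) S=192.7378 payoff=0.0000 vs cont=0.0000 → 0.0000 [wait]  node(8,6) S=271.8269 payoff=0.0000 vs cont=0.0000 → 0.0000 [wait]  node(8,7) S=383.3699 payoff=0.0000 vs cont=0.0000 → 0.0000 [wait]  node(8,8) S=540.6840 payoff=0.0000 vs cont=0.0000 → 0.0000 [wait]  ⇒ S*(8)=96.8982
t_7: node(7,0) S=41.0206 payoff=89.0694 vs cont=88.3417 → 89.0694 [stop]  node(7,1) S=57.8532 payoff=72.2368 vs cont=71.5091 → 72.2368 [stop]  node(7,2) S=81.5930 payoff=48.4970 vs cont=47.7693 → 48.4970 [stop]  node(7,3) S=115.0744 payoff=15.0156 vs cont=21.0824 → 21.0824 [wait]  node(7,4) S=162.2946 payoff=0.0000 vs cont=4.1174 → 4.1174 [wait]  node(7,5) S=228.8915 payoff=0.0000 vs cont=0.0000 → 0.0000 [wait]  node(7,6) S=322.8161 payoff=0.0000 vs cont=0.0000 → 0.0000 [wait]  node(7,7) S=455.2823 payoff=0.0000 vs cont=0.0000 → 0.0000 [wait]  ⇒ S*(7)=81.5930
t_6: node(6,0) S=48.7152 payoff=81.3748 vs cont=80.6471 → 81.3748 [stop]  node(6,1) S=68.7053 payoff=61.3847 vs cont=60.6570 → 61.3847 [stop]  node(6,2) S=96.8982 payoff=33.1918 vs cont=35.3201 → 35.3201 [wait]  node(6,3) S=136.6600 payoff=0.0000 vs cont=12.9781 → 12.9781 [wait]  node(6,4) S=192.7378 payoff=0.0000 vs cont=2.1561 → 2.1561 [wait]  node(6,5) S=271.8269 payoff=0.0000 vs cont=0.0000 → 0.0000 [wait]  node(6,6) S=383.3699 payoff=0.0000 vs cont=0.0000 → 0.0000 [wait]  ⇒ S*(6)=68.7053
t_5: node(5,0) S=57.8532 payoff=72.2368 vs cont=71.5091 → 72.2368 [stop]  node(5,1) S=81.5930 payoff=48.4970 vs cont=48.7712 → 48.7712 [wait]  node(5,2) S=115.0744 payoff=15.0156 vs cont=24.6049 → 24.6049 [wait]  node(5,3) S=162.2946 payoff=0.0000 vs cont=7.8110 → 7.8110 [wait]  node(5,4) S=228.8915 payoff=0.0000 vs cont=1.1290 → 1.1290 [wait]  node(5,5) S=322.8161 payoff=0.0000 vs cont=0.0000 → 0.0000 [wait]  ⇒ S*(5)=57.8532
t_4: node(4,0) S=68.7053 payoff=61.3847 vs cont=60.7862 → 61.3847 [stop]  node(4,1) S=96.8982 payoff=33.1918 vs cont=37.1219 → 37.1219 [wait]  node(4,2) S=136.6600 payoff=0.0000 vs cont=16.5614 → 16.5614 [wait]  node(4,3) S=192.7378 payoff=0.0000 vs cont=4.6217 → 4.6217 [wait]  node(4,4) S=271.8269 payoff=0.0000 vs cont=0.5912 → 0.5912 [wait]  ⇒ S*(4)=68.7053
t_3: node(3,0) S=81.5930 payoff=48.4970 vs cont=49.6195 → 49.6195 [wait]  node(3,1) S=115.0744 payoff=15.0156 vs cont=27.2353 → 27.2353 [wait]  node(3,2) S=162.2946 payoff=0.0000 vs cont=10.8481 → 10.8481 [wait]  node(3,3) S=228.8915 payoff=0.0000 vs cont=2.6985 → 2.6985 [wait]  ⇒ S*(3)=-
t_2: node(2,0) S=96.8982 payoff=33.1918 vs cont=38.8044 → 38.8044 [wait]  node(2,1) S=136.6600 payoff=0.0000 vs cont=19.3685 → 19.3685 [wait]  node(2,2) S=192.7378 payoff=0.0000 vs cont=6.9509 → 6.9509 [wait]  ⇒ S*(2)=-
t_1: node(1,0) S=115.0744 payoff=15.0156 vs cont=29.4378 → 29.4378 [wait]  node(1,1) S=162.2946 payoff=0.0000 vs cont=13.4145 → 13.4145 [wait]  ⇒ S*(1)=-
t_0: node(0,0) S=136.6600 payoff=0.0000 vs cont=21.7301 → 21.7301 [wait]  ⇒ S*(0)=-

price = 21.7301
boundary = - - - - 68.7053 57.8532 68.7053 81.5930 96.8982
tree:
21.7301
29.4378 13.4145
38.8044 19.3685 6.9509
49.6195 27.2353 10.8481 2.6985
61.3847 37.1219 16.5614 4.6217 0.5912
72.2368 48.7712 24.6049 7.8110 1.1290 0.0000
81.3748 61.3847 35.3201 12.9781 2.1561 0.0000 0.0000
89.0694 72.2368 48.4970 21.0824 4.1174 0.0000 0.0000 0.0000
95.5486 81.3748 61.3847 33.1918 7.8629 0.0000 0.0000 0.0000 0.0000
101.0045 89.0694 72.2368 48.4970 15.0156 0.0000 0.0000 0.0000 0.0000 0.0000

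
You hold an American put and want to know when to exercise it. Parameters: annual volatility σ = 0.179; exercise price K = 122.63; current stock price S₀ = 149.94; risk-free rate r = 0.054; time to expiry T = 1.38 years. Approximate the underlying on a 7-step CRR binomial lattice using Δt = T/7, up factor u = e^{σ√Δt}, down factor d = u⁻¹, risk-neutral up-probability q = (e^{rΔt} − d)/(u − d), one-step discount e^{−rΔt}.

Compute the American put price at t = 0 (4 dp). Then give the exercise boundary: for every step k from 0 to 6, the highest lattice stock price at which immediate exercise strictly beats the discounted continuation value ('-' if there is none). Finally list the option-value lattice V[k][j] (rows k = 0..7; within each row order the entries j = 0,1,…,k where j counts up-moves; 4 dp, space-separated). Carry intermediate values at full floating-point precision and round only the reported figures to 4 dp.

Δt=0.19714  u=1.08272  d=0.92360  q=0.54740  discount=0.98941
step 7 (expiry): payoffs max(K−S,0) = 36.6690 21.8592 4.4979 0.0000 0.0000 0.0000 0.0000 0.0000
step 6: (k=6,j=0): S=93.0718, (K−S)⁺=29.5582, hold=28.2597 ⇒ V=29.5582 exercise | (k=6,j=1): S=109.1066, (K−S)⁺=13.5234, hold=12.2248 ⇒ V=13.5234 exercise | (k=6,j=2): S=127.9041, (K−S)⁺=0.0000, hold=2.0142 ⇒ V=2.0142 continue | (k=6,j=3): S=149.9400, (K−S)⁺=0.0000, hold=0.0000 ⇒ V=0.0000 continue | (k=6,j=4): S=175.7724, (K−S)⁺=0.0000, hold=0.0000 ⇒ V=0.0000 continue | (k=6,j=5): S=206.0553, (K−S)⁺=0.0000, hold=0.0000 ⇒ V=0.0000 continue | (k=6,j=6): S=241.5556, (K−S)⁺=0.0000, hold=0.0000 ⇒ V=0.0000 continue  boundary S*=109.1066
step 5: (k=5,j=0): S=100.7708, (K−S)⁺=21.8592, hold=20.5607 ⇒ V=21.8592 exercise | (k=5,j=1): S=118.1321, (K−S)⁺=4.4979, hold=7.1468 ⇒ V=7.1468 continue | (k=5,j=2): S=138.4844, (K−S)⁺=0.0000, hold=0.9020 ⇒ V=0.9020 continue | (k=5,j=3): S=162.3432, (K−S)⁺=0.0000, hold=0.0000 ⇒ V=0.0000 continue | (k=5,j=4): S=190.3125, (K−S)⁺=0.0000, hold=0.0000 ⇒ V=0.0000 continue | (k=5,j=5): S=223.1005, (K−S)⁺=0.0000, hold=0.0000 ⇒ V=0.0000 continue  boundary S*=100.7708
step 4: (k=4,j=0): S=109.1066, (K−S)⁺=13.5234, hold=13.6594 ⇒ V=13.6594 continue | (k=4,j=1): S=127.9041, (K−S)⁺=0.0000, hold=3.6889 ⇒ V=3.6889 continue | (k=4,j=2): S=149.9400, (K−S)⁺=0.0000, hold=0.4039 ⇒ V=0.4039 continue | (k=4,j=3): S=175.7724, (K−S)⁺=0.0000, hold=0.0000 ⇒ V=0.0000 continue | (k=4,j=4): S=206.0553, (K−S)⁺=0.0000, hold=0.0000 ⇒ V=0.0000 continue  boundary S*=-
step 3: (k=3,j=0): S=118.1321, (K−S)⁺=4.4979, hold=8.1147 ⇒ V=8.1147 continue | (k=3,j=1): S=138.4844, (K−S)⁺=0.0000, hold=1.8707 ⇒ V=1.8707 continue | (k=3,j=2): S=162.3432, (K−S)⁺=0.0000, hold=0.1809 ⇒ V=0.1809 continue | (k=3,j=3): S=190.3125, (K−S)⁺=0.0000, hold=0.0000 ⇒ V=0.0000 continue  boundary S*=-
step 2: (k=2,j=0): S=127.9041, (K−S)⁺=0.0000, hold=4.6470 ⇒ V=4.6470 continue | (k=2,j=1): S=149.9400, (K−S)⁺=0.0000, hold=0.9357 ⇒ V=0.9357 continue | (k=2,j=2): S=175.7724, (K−S)⁺=0.0000, hold=0.0810 ⇒ V=0.0810 continue  boundary S*=-
step 1: (k=1,j=0): S=138.4844, (K−S)⁺=0.0000, hold=2.5877 ⇒ V=2.5877 continue | (k=1,j=1): S=162.3432, (K−S)⁺=0.0000, hold=0.4629 ⇒ V=0.4629 continue  boundary S*=-
step 0: (k=0,j=0): S=149.9400, (K−S)⁺=0.0000, hold=1.4095 ⇒ V=1.4095 continue  boundary S*=-

price = 1.4095
boundary = - - - - - 100.7708 109.1066
tree:
1.4095
2.5877 0.4629
4.6470 0.9357 0.0810
8.1147 1.8707 0.1809 0.0000
13.6594 3.6889 0.4039 0.0000 0.0000
21.8592 7.1468 0.9020 0.0000 0.0000 0.0000
29.5582 13.5234 2.0142 0.0000 0.0000 0.0000 0.0000
36.6690 21.8592 4.4979 0.0000 0.0000 0.0000 0.0000 0.0000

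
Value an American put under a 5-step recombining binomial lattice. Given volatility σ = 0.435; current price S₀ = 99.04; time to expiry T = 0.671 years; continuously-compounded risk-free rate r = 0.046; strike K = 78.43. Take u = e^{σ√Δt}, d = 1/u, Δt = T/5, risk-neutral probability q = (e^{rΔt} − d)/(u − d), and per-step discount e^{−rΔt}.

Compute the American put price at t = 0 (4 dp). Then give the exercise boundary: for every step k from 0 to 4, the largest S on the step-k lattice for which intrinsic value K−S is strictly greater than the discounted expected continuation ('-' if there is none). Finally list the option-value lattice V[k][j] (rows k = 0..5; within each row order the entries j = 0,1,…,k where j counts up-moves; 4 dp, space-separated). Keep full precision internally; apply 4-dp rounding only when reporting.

Δt=0.13420  u=1.17275  d=0.85269  q=0.47959  discount=0.99385
step 5 (expiry): payoffs max(K−S,0) = 33.7847 17.0270 0.0000 0.0000 0.0000 0.0000
step 4: (k=4,j=0): S=52.3580, (K−S)⁺=26.0720, hold=25.5894 ⇒ V=26.0720 exercise | (k=4,j=1): S=72.0106, (K−S)⁺=6.4194, hold=8.8064 ⇒ V=8.8064 continue | (k=4,j=2): S=99.0400, (K−S)⁺=0.0000, hold=0.0000 ⇒ V=0.0000 continue | (k=4,j=3): S=136.2149, (K−S)⁺=0.0000, hold=0.0000 ⇒ V=0.0000 continue | (k=4,j=4): S=187.3434, (K−S)⁺=0.0000, hold=0.0000 ⇒ V=0.0000 continue  boundary S*=52.3580
step 3: (k=3,j=0): S=61.4030, (K−S)⁺=17.0270, hold=17.6821 ⇒ V=17.6821 continue | (k=3,j=1): S=84.4508, (K−S)⁺=0.0000, hold=4.5547 ⇒ V=4.5547 continue | (k=3,j=2): S=116.1496, (K−S)⁺=0.0000, hold=0.0000 ⇒ V=0.0000 continue | (k=3,j=3): S=159.7466, (K−S)⁺=0.0000, hold=0.0000 ⇒ V=0.0000 continue  boundary S*=-
step 2: (k=2,j=0): S=72.0106, (K−S)⁺=6.4194, hold=11.3162 ⇒ V=11.3162 continue | (k=2,j=1): S=99.0400, (K−S)⁺=0.0000, hold=2.3557 ⇒ V=2.3557 continue | (k=2,j=2): S=136.2149, (K−S)⁺=0.0000, hold=0.0000 ⇒ V=0.0000 continue  boundary S*=-
step 1: (k=1,j=0): S=84.4508, (K−S)⁺=0.0000, hold=6.9756 ⇒ V=6.9756 continue | (k=1,j=1): S=116.1496, (K−S)⁺=0.0000, hold=1.2184 ⇒ V=1.2184 continue  boundary S*=-
step 0: (k=0,j=0): S=99.0400, (K−S)⁺=0.0000, hold=4.1886 ⇒ V=4.1886 continue  boundary S*=-

price = 4.1886
boundary = - - - - 52.3580
tree:
4.1886
6.9756 1.2184
11.3162 2.3557 0.0000
17.6821 4.5547 0.0000 0.0000
26.0720 8.8064 0.0000 0.0000 0.0000
33.7847 17.0270 0.0000 0.0000 0.0000 0.0000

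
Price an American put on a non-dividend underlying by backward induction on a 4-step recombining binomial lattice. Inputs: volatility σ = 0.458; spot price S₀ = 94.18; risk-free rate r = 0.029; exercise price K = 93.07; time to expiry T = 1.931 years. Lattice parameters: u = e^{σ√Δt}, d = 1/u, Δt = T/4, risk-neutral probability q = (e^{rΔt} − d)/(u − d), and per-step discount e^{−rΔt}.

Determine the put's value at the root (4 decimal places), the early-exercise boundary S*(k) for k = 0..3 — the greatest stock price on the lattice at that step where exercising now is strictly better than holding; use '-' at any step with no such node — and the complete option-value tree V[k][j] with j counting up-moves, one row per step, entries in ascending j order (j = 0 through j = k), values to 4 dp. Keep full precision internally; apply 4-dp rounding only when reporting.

Δt=0.48275  u=1.37468  d=0.72744  q=0.44289  discount=0.98610
step 4 (expiry): payoffs max(K−S,0) = 66.6973 43.2324 0.0000 0.0000 0.0000
step 3: (k=3,j=0): S=36.2540, (K−S)⁺=56.8160, hold=55.5221 ⇒ V=56.8160 exercise | (k=3,j=1): S=68.5106, (K−S)⁺=24.5594, hold=23.7503 ⇒ V=24.5594 exercise | (k=3,j=2): S=129.4672, (K−S)⁺=0.0000, hold=0.0000 ⇒ V=0.0000 continue | (k=3,j=3): S=244.6591, (K−S)⁺=0.0000, hold=0.0000 ⇒ V=0.0000 continue  boundary S*=68.5106
step 2: (k=2,j=0): S=49.8376, (K−S)⁺=43.2324, hold=41.9386 ⇒ V=43.2324 exercise | (k=2,j=1): S=94.1800, (K−S)⁺=0.0000, hold=13.4920 ⇒ V=13.4920 continue | (k=2,j=2): S=177.9756, (K−S)⁺=0.0000, hold=0.0000 ⇒ V=0.0000 continue  boundary S*=49.8376
step 1: (k=1,j=0): S=68.5106, (K−S)⁺=24.5594, hold=29.6427 ⇒ V=29.6427 continue | (k=1,j=1): S=129.4672, (K−S)⁺=0.0000, hold=7.4120 ⇒ V=7.4120 continue  boundary S*=-
step 0: (k=0,j=0): S=94.1800, (K−S)⁺=0.0000, hold=19.5217 ⇒ V=19.5217 continue  boundary S*=-

price = 19.5217
boundary = - - 49.8376 68.5106
tree:
19.5217
29.6427 7.4120
43.2324 13.4920 0.0000
56.8160 24.5594 0.0000 0.0000
66.6973 43.2324 0.0000 0.0000 0.0000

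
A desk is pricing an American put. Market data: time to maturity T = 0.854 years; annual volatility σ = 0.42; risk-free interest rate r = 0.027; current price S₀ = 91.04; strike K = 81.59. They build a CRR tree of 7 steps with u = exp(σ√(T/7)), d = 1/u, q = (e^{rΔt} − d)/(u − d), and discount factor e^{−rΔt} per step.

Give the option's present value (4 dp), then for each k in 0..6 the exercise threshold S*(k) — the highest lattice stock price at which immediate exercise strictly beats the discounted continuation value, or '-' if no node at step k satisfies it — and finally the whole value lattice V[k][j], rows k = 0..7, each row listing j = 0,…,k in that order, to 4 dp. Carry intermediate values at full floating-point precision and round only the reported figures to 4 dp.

Δt=0.12200, u=1.15801, d=0.86355, q=0.47460, disc=e^(-rΔt)=0.99671
k=7 terminal: V=max(K-S,0) → 48.9871 37.8702 22.9627 2.9721 0.0000 0.0000 0.0000 0.0000
k=6: j=0 S=37.7544 intr=43.8356 cont=43.5673 V=43.8356[EX]; j=1 S=50.6278 intr=30.9622 cont=30.6939 V=30.9622[EX]; j=2 S=67.8907 intr=13.6993 cont=13.4309 V=13.6993[EX]; j=3 S=91.0400 intr=0.0000 cont=1.5564 V=1.5564[hold]; j=4 S=122.0827 intr=0.0000 cont=0.0000 V=0.0000[hold]; j=5 S=163.7102 intr=0.0000 cont=0.0000 V=0.0000[hold]; j=6 S=219.5318 intr=0.0000 cont=0.0000 V=0.0000[hold]  S*(6)=67.8907
k=5: j=0 S=43.7198 intr=37.8702 cont=37.6019 V=37.8702[EX]; j=1 S=58.6273 intr=22.9627 cont=22.6944 V=22.9627[EX]; j=2 S=78.6179 intr=2.9721 cont=7.9102 V=7.9102[hold]; j=3 S=105.4249 intr=0.0000 cont=0.8151 V=0.8151[hold]; j=4 S=141.3725 intr=0.0000 cont=0.0000 V=0.0000[hold]; j=5 S=189.5774 intr=0.0000 cont=0.0000 V=0.0000[hold]  S*(5)=58.6273
k=4: j=0 S=50.6278 intr=30.9622 cont=30.6939 V=30.9622[EX]; j=1 S=67.8907 intr=13.6993 cont=15.7668 V=15.7668[hold]; j=2 S=91.0400 intr=0.0000 cont=4.5279 V=4.5279[hold]; j=3 S=122.0827 intr=0.0000 cont=0.4268 V=0.4268[hold]; j=4 S=163.7102 intr=0.0000 cont=0.0000 V=0.0000[hold]  S*(4)=50.6278
k=3: j=0 S=58.6273 intr=22.9627 cont=23.6725 V=23.6725[hold]; j=1 S=78.6179 intr=2.9721 cont=10.3986 V=10.3986[hold]; j=2 S=105.4249 intr=0.0000 cont=2.5731 V=2.5731[hold]; j=3 S=141.3725 intr=0.0000 cont=0.2235 V=0.2235[hold]  S*(3)=-
k=2: j=0 S=67.8907 intr=13.6993 cont=17.3156 V=17.3156[hold]; j=1 S=91.0400 intr=0.0000 cont=6.6627 V=6.6627[hold]; j=2 S=122.0827 intr=0.0000 cont=1.4532 V=1.4532[hold]  S*(2)=-
k=1: j=0 S=78.6179 intr=2.9721 cont=12.2194 V=12.2194[hold]; j=1 S=105.4249 intr=0.0000 cont=4.1765 V=4.1765[hold]  S*(1)=-
k=0: j=0 S=91.0400 intr=0.0000 cont=8.3747 V=8.3747[hold]  S*(0)=-

price = 8.3747
boundary = - - - - 50.6278 58.6273 67.8907
tree:
8.3747
12.2194 4.1765
17.3156 6.6627 1.4532
23.6725 10.3986 2.5731 0.2235
30.9622 15.7668 4.5279 0.4268 0.0000
37.8702 22.9627 7.9102 0.8151 0.0000 0.0000
43.8356 30.9622 13.6993 1.5564 0.0000 0.0000 0.0000
48.9871 37.8702 22.9627 2.9721 0.0000 0.0000 0.0000 0.0000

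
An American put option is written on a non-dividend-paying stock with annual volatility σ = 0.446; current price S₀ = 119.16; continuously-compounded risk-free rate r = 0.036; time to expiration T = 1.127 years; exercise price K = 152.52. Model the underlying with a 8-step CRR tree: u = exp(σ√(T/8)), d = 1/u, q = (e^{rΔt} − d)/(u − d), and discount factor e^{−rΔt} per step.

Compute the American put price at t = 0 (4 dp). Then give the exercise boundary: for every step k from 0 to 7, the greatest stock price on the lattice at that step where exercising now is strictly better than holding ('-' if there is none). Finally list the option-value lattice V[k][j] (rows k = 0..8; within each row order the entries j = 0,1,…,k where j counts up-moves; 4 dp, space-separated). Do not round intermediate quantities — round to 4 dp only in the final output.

params: Δt=0.14088 u=1.18223 d=0.84586 q=0.47336 e^(-rΔt)=0.99494
t_8 payoffs: 121.2931 108.8756 91.5201 67.2630 33.3600 0.0000 0.0000 0.0000 0.0000
t_7: node(7,0) S=36.9172 payoff=115.6028 vs cont=114.8313 → 115.6028 [stop]  node(7,1) S=51.5975 payoff=100.9225 vs cont=100.1509 → 100.9225 [stop]  node(7,2) S=72.1157 payoff=80.4043 vs cont=79.6328 → 80.4043 [stop]  node(7,3) S=100.7930 payoff=51.7270 vs cont=50.9555 → 51.7270 [stop]  node(7,4) S=140.8740 payoff=11.6460 vs cont=17.4797 → 17.4797 [wait]  node(7,5) S=196.8935 payoff=0.0000 vs cont=0.0000 → 0.0000 [wait]  node(7,6) S=275.1895 payoff=0.0000 vs cont=0.0000 → 0.0000 [wait]  node(7,7) S=384.6206 payoff=0.0000 vs cont=0.0000 → 0.0000 [wait]  ⇒ S*(7)=100.7930
t_6: node(6,0) S=43.6444 payoff=108.8756 vs cont=108.1040 → 108.8756 [stop]  node(6,1) S=60.9999 payoff=91.5201 vs cont=90.7485 → 91.5201 [stop]  node(6,2) S=85.2570 payoff=67.2630 vs cont=66.4915 → 67.2630 [stop]  node(6,3) S=119.1600 payoff=33.3600 vs cont=35.3359 → 35.3359 [wait]  node(6,4) S=166.5448 payoff=0.0000 vs cont=9.1589 → 9.1589 [wait]  node(6,5) S=232.7725 payoff=0.0000 vs cont=0.0000 → 0.0000 [wait]  node(6,6) S=325.3361 payoff=0.0000 vs cont=0.0000 → 0.0000 [wait]  ⇒ S*(6)=85.2570
t_5: node(5,0) S=51.5975 payoff=100.9225 vs cont=100.1509 → 100.9225 [stop]  node(5,1) S=72.1157 payoff=80.4043 vs cont=79.6328 → 80.4043 [stop]  node(5,2) S=100.7930 payoff=51.7270 vs cont=51.8861 → 51.8861 [wait]  node(5,3) S=140.8740 payoff=11.6460 vs cont=22.8286 → 22.8286 [wait]  node(5,4) S=196.8935 payoff=0.0000 vs cont=4.7990 → 4.7990 [wait]  node(5,5) S=275.1895 payoff=0.0000 vs cont=0.0000 → 0.0000 [wait]  ⇒ S*(5)=72.1157
t_4: node(4,0) S=60.9999 payoff=91.5201 vs cont=90.7485 → 91.5201 [stop]  node(4,1) S=85.2570 payoff=67.2630 vs cont=66.5664 → 67.2630 [stop]  node(4,2) S=119.1600 payoff=33.3600 vs cont=37.9384 → 37.9384 [wait]  node(4,3) S=166.5448 payoff=0.0000 vs cont=14.2217 → 14.2217 [wait]  node(4,4) S=232.7725 payoff=0.0000 vs cont=2.5145 → 2.5145 [wait]  ⇒ S*(4)=85.2570
t_3: node(3,0) S=72.1157 payoff=80.4043 vs cont=79.6328 → 80.4043 [stop]  node(3,1) S=100.7930 payoff=51.7270 vs cont=53.1118 → 53.1118 [wait]  node(3,2) S=140.8740 payoff=11.6460 vs cont=26.5767 → 26.5767 [wait]  node(3,3) S=196.8935 payoff=0.0000 vs cont=8.6361 → 8.6361 [wait]  ⇒ S*(3)=72.1157
t_2: node(2,0) S=85.2570 payoff=67.2630 vs cont=67.1437 → 67.2630 [stop]  node(2,1) S=119.1600 payoff=33.3600 vs cont=40.3459 → 40.3459 [wait]  node(2,2) S=166.5448 payoff=0.0000 vs cont=17.9928 → 17.9928 [wait]  ⇒ S*(2)=85.2570
t_1: node(1,0) S=100.7930 payoff=51.7270 vs cont=54.2456 → 54.2456 [wait]  node(1,1) S=140.8740 payoff=11.6460 vs cont=29.6142 → 29.6142 [wait]  ⇒ S*(1)=-
t_0: node(0,0) S=119.1600 payoff=33.3600 vs cont=42.3706 → 42.3706 [wait]  ⇒ S*(0)=-

price = 42.3706
boundary = - - 85.2570 72.1157 85.2570 72.1157 85.2570 100.7930
tree:
42.3706
54.2456 29.6142
67.2630 40.3459 17.9928
80.4043 53.1118 26.5767 8.6361
91.5201 67.2630 37.9384 14.2217 2.5145
100.9225 80.4043 51.8861 22.8286 4.7990 0.0000
108.8756 91.5201 67.2630 35.3359 9.1589 0.0000 0.0000
115.6028 100.9225 80.4043 51.7270 17.4797 0.0000 0.0000 0.0000
121.2931 108.8756 91.5201 67.2630 33.3600 0.0000 0.0000 0.0000 0.0000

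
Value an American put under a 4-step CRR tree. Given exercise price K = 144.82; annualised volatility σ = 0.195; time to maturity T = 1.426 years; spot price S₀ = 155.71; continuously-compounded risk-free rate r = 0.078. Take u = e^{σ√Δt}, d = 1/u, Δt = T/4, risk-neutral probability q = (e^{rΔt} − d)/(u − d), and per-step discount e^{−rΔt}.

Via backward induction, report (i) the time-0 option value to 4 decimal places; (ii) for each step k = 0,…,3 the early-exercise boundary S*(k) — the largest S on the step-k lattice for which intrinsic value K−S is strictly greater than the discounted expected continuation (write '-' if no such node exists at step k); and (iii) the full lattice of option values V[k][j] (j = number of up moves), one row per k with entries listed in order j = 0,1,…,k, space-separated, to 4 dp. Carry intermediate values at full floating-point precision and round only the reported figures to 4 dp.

price = 4.9288
boundary = - - 123.3635 109.8050
tree:
4.9288
10.4664 1.3432
21.4565 3.3828 0.0000
35.0150 8.5195 0.0000 0.0000
47.0834 21.4565 0.0000 0.0000 0.0000

params: Δt=0.35650 u=1.12348 d=0.89009 q=0.59174 e^(-rΔt)=0.97258
t_4 payoffs: 47.0834 21.4565 0.0000 0.0000 0.0000
t_3: node(3,0) S=109.8050 payoff=35.0150 vs cont=31.0435 → 35.0150 [stop]  node(3,1) S=138.5963 payoff=6.2237 vs cont=8.5195 → 8.5195 [wait]  node(3,2) S=174.9369 payoff=0.0000 vs cont=0.0000 → 0.0000 [wait]  node(3,3) S=220.8061 payoff=0.0000 vs cont=0.0000 → 0.0000 [wait]  ⇒ S*(3)=109.8050
t_2: node(2,0) S=123.3635 payoff=21.4565 vs cont=18.8062 → 21.4565 [stop]  node(2,1) S=155.7100 payoff=0.0000 vs cont=3.3828 → 3.3828 [wait]  node(2,2) S=196.5378 payoff=0.0000 vs cont=0.0000 → 0.0000 [wait]  ⇒ S*(2)=123.3635
t_1: node(1,0) S=138.5963 payoff=6.2237 vs cont=10.4664 → 10.4664 [wait]  node(1,1) S=174.9369 payoff=0.0000 vs cont=1.3432 → 1.3432 [wait]  ⇒ S*(1)=-
t_0: node(0,0) S=155.7100 payoff=0.0000 vs cont=4.9288 → 4.9288 [wait]  ⇒ S*(0)=-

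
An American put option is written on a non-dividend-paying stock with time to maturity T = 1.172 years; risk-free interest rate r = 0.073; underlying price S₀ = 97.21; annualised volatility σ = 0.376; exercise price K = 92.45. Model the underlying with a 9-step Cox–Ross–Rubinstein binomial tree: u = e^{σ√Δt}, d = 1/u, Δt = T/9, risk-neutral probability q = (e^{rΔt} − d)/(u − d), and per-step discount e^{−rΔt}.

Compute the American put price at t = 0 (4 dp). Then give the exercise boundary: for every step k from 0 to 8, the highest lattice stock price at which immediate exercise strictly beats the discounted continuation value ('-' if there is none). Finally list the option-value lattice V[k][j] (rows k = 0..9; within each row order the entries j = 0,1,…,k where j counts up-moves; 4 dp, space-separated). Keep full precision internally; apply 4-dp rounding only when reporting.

params: Δt=0.13022 u=1.14532 d=0.87312 q=0.50122 e^(-rΔt)=0.99054
t_9 payoffs: 63.7840 54.8471 43.1240 27.7462 7.5742 0.0000 0.0000 0.0000 0.0000 0.0000
t_8: node(8,0) S=32.8318 payoff=59.6182 vs cont=58.7435 → 59.6182 [stop]  node(8,1) S=43.0674 payoff=49.3826 vs cont=48.5079 → 49.3826 [stop]  node(8,2) S=56.4941 payoff=35.9559 vs cont=35.0813 → 35.9559 [stop]  node(8,3) S=74.1066 payoff=18.3434 vs cont=17.4687 → 18.3434 [stop]  node(8,4) S=97.2100 payoff=0.0000 vs cont=3.7421 → 3.7421 [wait]  node(8,5) S=127.5161 payoff=0.0000 vs cont=0.0000 → 0.0000 [wait]  node(8,6) S=167.2704 payoff=0.0000 vs cont=0.0000 → 0.0000 [wait]  node(8,7) S=219.4185 payoff=0.0000 vs cont=0.0000 → 0.0000 [wait]  node(8,8) S=287.8242 payoff=0.0000 vs cont=0.0000 → 0.0000 [wait]  ⇒ S*(8)=74.1066
t_7: node(7,0) S=37.6029 payoff=54.8471 vs cont=53.9724 → 54.8471 [stop]  node(7,1) S=49.3260 payoff=43.1240 vs cont=42.2493 → 43.1240 [stop]  node(7,2) S=64.7038 payoff=27.7462 vs cont=26.8715 → 27.7462 [stop]  node(7,3) S=84.8758 payoff=7.5742 vs cont=10.9206 → 10.9206 [wait]  node(7,4) S=111.3366 payoff=0.0000 vs cont=1.8488 → 1.8488 [wait]  node(7,5) S=146.0468 payoff=0.0000 vs cont=0.0000 → 0.0000 [wait]  node(7,6) S=191.5782 payoff=0.0000 vs cont=0.0000 → 0.0000 [wait]  node(7,7) S=251.3045 payoff=0.0000 vs cont=0.0000 → 0.0000 [wait]  ⇒ S*(7)=64.7038
t_6: node(6,0) S=43.0674 payoff=49.3826 vs cont=48.5079 → 49.3826 [stop]  node(6,1) S=56.4941 payoff=35.9559 vs cont=35.0813 → 35.9559 [stop]  node(6,2) S=74.1066 payoff=18.3434 vs cont=19.1302 → 19.1302 [wait]  node(6,3) S=97.2100 payoff=0.0000 vs cont=6.3134 → 6.3134 [wait]  node(6,4) S=127.5161 payoff=0.0000 vs cont=0.9134 → 0.9134 [wait]  node(6,5) S=167.2704 payoff=0.0000 vs cont=0.0000 → 0.0000 [wait]  node(6,6) S=219.4185 payoff=0.0000 vs cont=0.0000 → 0.0000 [wait]  ⇒ S*(6)=56.4941
t_5: node(5,0) S=49.3260 payoff=43.1240 vs cont=42.2493 → 43.1240 [stop]  node(5,1) S=64.7038 payoff=27.7462 vs cont=27.2621 → 27.7462 [stop]  node(5,2) S=84.8758 payoff=7.5742 vs cont=12.5859 → 12.5859 [wait]  node(5,3) S=111.3366 payoff=0.0000 vs cont=3.5727 → 3.5727 [wait]  node(5,4) S=146.0468 payoff=0.0000 vs cont=0.4513 → 0.4513 [wait]  node(5,5) S=191.5782 payoff=0.0000 vs cont=0.0000 → 0.0000 [wait]  ⇒ S*(5)=64.7038
t_4: node(4,0) S=56.4941 payoff=35.9559 vs cont=35.0813 → 35.9559 [stop]  node(4,1) S=74.1066 payoff=18.3434 vs cont=19.9569 → 19.9569 [wait]  node(4,2) S=97.2100 payoff=0.0000 vs cont=7.9919 → 7.9919 [wait]  node(4,3) S=127.5161 payoff=0.0000 vs cont=1.9892 → 1.9892 [wait]  node(4,4) S=167.2704 payoff=0.0000 vs cont=0.2230 → 0.2230 [wait]  ⇒ S*(4)=56.4941
t_3: node(3,0) S=64.7038 payoff=27.7462 vs cont=27.6726 → 27.7462 [stop]  node(3,1) S=84.8758 payoff=7.5742 vs cont=13.8278 → 13.8278 [wait]  node(3,2) S=111.3366 payoff=0.0000 vs cont=4.9361 → 4.9361 [wait]  node(3,3) S=146.0468 payoff=0.0000 vs cont=1.0935 → 1.0935 [wait]  ⇒ S*(3)=64.7038
t_2: node(2,0) S=74.1066 payoff=18.3434 vs cont=20.5735 → 20.5735 [wait]  node(2,1) S=97.2100 payoff=0.0000 vs cont=9.2824 → 9.2824 [wait]  node(2,2) S=127.5161 payoff=0.0000 vs cont=2.9816 → 2.9816 [wait]  ⇒ S*(2)=-
t_1: node(1,0) S=84.8758 payoff=7.5742 vs cont=14.7731 → 14.7731 [wait]  node(1,1) S=111.3366 payoff=0.0000 vs cont=6.0664 → 6.0664 [wait]  ⇒ S*(1)=-
t_0: node(0,0) S=97.2100 payoff=0.0000 vs cont=10.3106 → 10.3106 [wait]  ⇒ S*(0)=-

price = 10.3106
boundary = - - - 64.7038 56.4941 64.7038 56.4941 64.7038 74.1066
tree:
10.3106
14.7731 6.0664
20.5735 9.2824 2.9816
27.7462 13.8278 4.9361 1.0935
35.9559 19.9569 7.9919 1.9892 0.2230
43.1240 27.7462 12.5859 3.5727 0.4513 0.0000
49.3826 35.9559 19.1302 6.3134 0.9134 0.0000 0.0000
54.8471 43.1240 27.7462 10.9206 1.8488 0.0000 0.0000 0.0000
59.6182 49.3826 35.9559 18.3434 3.7421 0.0000 0.0000 0.0000 0.0000
63.7840 54.8471 43.1240 27.7462 7.5742 0.0000 0.0000 0.0000 0.0000 0.0000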